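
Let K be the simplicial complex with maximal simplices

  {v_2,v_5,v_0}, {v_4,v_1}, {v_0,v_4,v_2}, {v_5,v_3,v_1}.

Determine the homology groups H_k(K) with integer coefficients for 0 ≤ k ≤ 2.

Order the vertices as v_0 < v_1 < v_2 < v_3 < v_4 < v_5. Listing each simplex with vertices in this order, K has dimension 2 with simplices:

  0-simplices (6): [v_0], [v_1], [v_2], [v_3], [v_4], [v_5]
  1-simplices (9): [v_0,v_2], [v_0,v_4], [v_0,v_5], [v_1,v_3], [v_1,v_4], [v_1,v_5], [v_2,v_4], [v_2,v_5], [v_3,v_5]
  2-simplices (3): [v_0,v_2,v_4], [v_0,v_2,v_5], [v_1,v_3,v_5]

Hence C_0 ≅ Z^6, C_1 ≅ Z^9, C_2 ≅ Z^3.

The boundary map ∂_1: C_1 → C_0 is given by ∂[p,q] = [q] − [p].
This gives a 6×9 integer matrix of rank 5; reducing to Smith normal form yields diagonal entries (1,1,1,1,1).

Boundary ∂_2: C_2 → C_1 sends each 2-simplex [p,q,r] to [q,r] − [p,r] + [p,q]. For instance
  ∂[v_0,v_2,v_5] = [v_2,v_5] − [v_0,v_5] + [v_0,v_2],
  ∂[v_1,v_3,v_5] = [v_3,v_5] − [v_1,v_5] + [v_1,v_3].
The 9×3 boundary matrix has rank 3 and Smith normal form diag(1,1,1).

Reading off H_k = ker ∂_k / im ∂_{k+1}:

  H_0: rank C_0 − rank ∂_1 = 6 − 5 = 1, and the invariant factors of ∂_1 are all 1, so H_0 ≅ Z.
  H_1: rank ker ∂_1 − rank ∂_2 = (9 − 5) − 3 = 1, and the invariant factors of ∂_2 are all 1, so H_1 ≅ Z.
  H_2: rank ker ∂_2 − rank ∂_3 = (3 − 3) − 0 = 0, and there is no ∂_3, so H_2 ≅ 0.

H_0 ≅ Z,  H_1 ≅ Z,  H_2 = 0.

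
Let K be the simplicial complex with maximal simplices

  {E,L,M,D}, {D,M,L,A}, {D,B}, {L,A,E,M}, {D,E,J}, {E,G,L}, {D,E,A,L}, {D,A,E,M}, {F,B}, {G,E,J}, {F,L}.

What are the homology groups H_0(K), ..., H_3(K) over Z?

We work with the vertex ordering A < B < D < E < F < G < J < L < M. The simplices of K, each written with vertices in increasing order, are:

  0-simplices (9): A, B, D, E, F, G, J, L, M
  1-simplices (18): AD, AE, AL, AM, BD, BF, DE, DJ, DL, DM, EG, EJ, EL, EM, FL, GJ, GL, LM
  2-simplices (13): ADE, ADL, ADM, AEL, AEM, ALM, DEJ, DEL, DEM, DLM, EGJ, EGL, ELM
  3-simplices (5): ADEL, ADEM, ADLM, AELM, DELM

Hence C_0 ≅ Z^9, C_1 ≅ Z^18, C_2 ≅ Z^13, C_3 ≅ Z^5.

The boundary map ∂_1: C_1 → C_0 is given by ∂[p,q] = [q] − [p]. For instance
  ∂AM = M − A.
The resulting 9×18 matrix has rank 8, and its Smith normal form has invariant factors (1,1,1,1,1,1,1,1).

The boundary map ∂_2: C_2 → C_1 sends each 2-simplex [p,q,r] to [q,r] − [p,r] + [p,q]. For instance
  ∂ALM = LM − AM + AL,
  ∂DLM = LM − DM + DL.
The 18×13 boundary matrix has rank 9 and Smith normal form diag(1,1,1,1,1,1,1,1,1).

The boundary map ∂_3: C_3 → C_2 sends each 3-simplex σ to the alternating sum Σ_i (−1)^i (σ with its i-th vertex removed). For instance
  ∂AELM = ELM − ALM + AEM − AEL,
  ∂ADLM = DLM − ALM + ADM − ADL.
This gives a 13×5 integer matrix of rank 4; reducing to Smith normal form yields diagonal entries (1,1,1,1).

From H_k ≅ ker(∂_k) / im(∂_{k+1}) we obtain:

  H_0: rank C_0 − rank ∂_1 = 9 − 8 = 1, and the invariant factors of ∂_1 are all 1, so H_0 ≅ Z.
  H_1: rank ker ∂_1 − rank ∂_2 = (18 − 8) − 9 = 1, and the invariant factors of ∂_2 are all 1, so H_1 ≅ Z.
  H_2: rank ker ∂_2 − rank ∂_3 = (13 − 9) − 4 = 0, and the invariant factors of ∂_3 are all 1, so H_2 ≅ 0.
  H_3: rank ker ∂_3 − rank ∂_4 = (5 − 4) − 0 = 1, and there is no ∂_4, so H_3 ≅ Z.

H_0 = Z,  H_1 = Z,  H_2 = 0,  H_3 = Z.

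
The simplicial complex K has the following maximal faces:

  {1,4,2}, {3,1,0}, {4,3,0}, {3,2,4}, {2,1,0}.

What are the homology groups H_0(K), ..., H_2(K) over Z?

We work with the vertex ordering 0 < 1 < 2 < 3 < 4. The simplices of K, each written with vertices in increasing order, are:

  0-simplices (5): [0], [1], [2], [3], [4]
  1-simplices (10): [0,1], [0,2], [0,3], [0,4], [1,2], [1,3], [1,4], [2,3], [2,4], [3,4]
  2-simplices (5): [0,1,2], [0,1,3], [0,3,4], [1,2,4], [2,3,4]

so the chain groups are C_0 ≅ Z^5, C_1 ≅ Z^10, C_2 ≅ Z^5.

Boundary ∂_1: C_1 → C_0 sends each edge [p,q] (with p < q) to q − p. For instance
  ∂[0,4] = [4] − [0].
The resulting 5×10 matrix has rank 4, and its Smith normal form has invariant factors (1,1,1,1).

The boundary map ∂_2: C_2 → C_1 maps a triangle to the signed sum of its edges. For instance
  ∂[1,2,4] = [2,4] − [1,4] + [1,2],
  ∂[0,1,2] = [1,2] − [0,2] + [0,1].
This gives a 10×5 integer matrix of rank 5; reducing to Smith normal form yields diagonal entries (1,1,1,1,1).

Now H_k = ker ∂_k / im ∂_{k+1}, so:

  H_0: rank C_0 − rank ∂_1 = 5 − 4 = 1, and the invariant factors of ∂_1 are all 1, so H_0 ≅ Z.
  H_1: rank ker ∂_1 − rank ∂_2 = (10 − 4) − 5 = 1, and the invariant factors of ∂_2 are all 1, so H_1 ≅ Z.
  H_2: rank ker ∂_2 − rank ∂_3 = (5 − 5) − 0 = 0, and there is no ∂_3, so H_2 ≅ 0.

H_0 ≅ Z,  H_1 ≅ Z,  H_2 = 0.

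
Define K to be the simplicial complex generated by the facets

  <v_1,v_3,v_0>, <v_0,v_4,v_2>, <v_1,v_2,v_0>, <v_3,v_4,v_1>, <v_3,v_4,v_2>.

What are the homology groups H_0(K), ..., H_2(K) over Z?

H_0 ≅ Z,  H_1 ≅ Z,  H_2 = 0.

We work with the vertex ordering v_0 < v_1 < v_2 < v_3 < v_4. The simplices of K, each written with vertices in increasing order, are:

  0-simplices (5): [v_0], [v_1], [v_2], [v_3], [v_4]
  1-simplices (10): [v_0,v_1], [v_0,v_2], [v_0,v_3], [v_0,v_4], [v_1,v_2], [v_1,v_3], [v_1,v_4], [v_2,v_3], [v_2,v_4], [v_3,v_4]
  2-simplices (5): [v_0,v_1,v_2], [v_0,v_1,v_3], [v_0,v_2,v_4], [v_1,v_3,v_4], [v_2,v_3,v_4]

so the chain groups are C_0 ≅ Z^5, C_1 ≅ Z^10, C_2 ≅ Z^5.

The boundary map ∂_1: C_1 → C_0 maps an edge to its endpoints' difference, ∂[p,q] = q − p. For instance
  ∂[v_0,v_2] = [v_2] − [v_0].
The resulting 5×10 matrix has rank 4, and its Smith normal form has invariant factors (1,1,1,1).

Boundary ∂_2: C_2 → C_1 sends each 2-simplex [p,q,r] to [q,r] − [p,r] + [p,q]. For instance
  ∂[v_2,v_3,v_4] = [v_3,v_4] − [v_2,v_4] + [v_2,v_3],
  ∂[v_0,v_1,v_2] = [v_1,v_2] − [v_0,v_2] + [v_0,v_1].
This gives a 10×5 integer matrix of rank 5; reducing to Smith normal form yields diagonal entries (1,1,1,1,1).

Now H_k = ker ∂_k / im ∂_{k+1}, so:

  H_0: rank C_0 − rank ∂_1 = 5 − 4 = 1, and the invariant factors of ∂_1 are all 1, so H_0 ≅ Z.
  H_1: rank ker ∂_1 − rank ∂_2 = (10 − 4) − 5 = 1, and the invariant factors of ∂_2 are all 1, so H_1 ≅ Z.
  H_2: rank ker ∂_2 − rank ∂_3 = (5 − 5) − 0 = 0, and there is no ∂_3, so H_2 ≅ 0.

(K is a triangulation of the Möbius band.)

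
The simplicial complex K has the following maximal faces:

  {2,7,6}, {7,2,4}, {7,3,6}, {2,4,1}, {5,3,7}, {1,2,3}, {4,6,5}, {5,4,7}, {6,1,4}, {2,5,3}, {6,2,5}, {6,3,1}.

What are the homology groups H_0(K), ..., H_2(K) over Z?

H_0 ≅ Z,  H_1 ≅ Z/2,  H_2 = 0.

Order the vertices as 1 < 2 < 3 < 4 < 5 < 6 < 7. Listing each simplex with vertices in this order, K has dimension 2 with simplices:

  0-simplices (7): [1], [2], [3], [4], [5], [6], [7]
  1-simplices (18): [1,2], [1,3], [1,4], [1,6], [2,3], [2,4], [2,5], [2,6], [2,7], [3,5], [3,6], [3,7], [4,5], [4,6], [4,7], [5,6], [5,7], [6,7]
  2-simplices (12): [1,2,3], [1,2,4], [1,3,6], [1,4,6], [2,3,5], [2,4,7], [2,5,6], [2,6,7], [3,5,7], [3,6,7], [4,5,6], [4,5,7]

Hence C_0 ≅ Z^7, C_1 ≅ Z^18, C_2 ≅ Z^12.

The boundary map ∂_1: C_1 → C_0 sends each edge [p,q] (with p < q) to q − p. For instance
  ∂[3,5] = [5] − [3].
This gives a 7×18 integer matrix of rank 6; reducing to Smith normal form yields diagonal entries (1,1,1,1,1,1).

Boundary ∂_2: C_2 → C_1 maps a triangle to the signed sum of its edges. For instance
  ∂[4,5,7] = [5,7] − [4,7] + [4,5],
  ∂[1,4,6] = [4,6] − [1,6] + [1,4].
The 18×12 boundary matrix has rank 12 and Smith normal form diag(1,1,1,1,1,1,1,1,1,1,1,2).

Computing H_k = (kernel of ∂_k) / (image of ∂_{k+1}):

  H_0: rank C_0 − rank ∂_1 = 7 − 6 = 1, and the invariant factors of ∂_1 are all 1, so H_0 ≅ Z.
  H_1: rank ker ∂_1 − rank ∂_2 = (18 − 6) − 12 = 0, and ∂_2 has invariant factor 2 > 1, so H_1 ≅ Z/2.
  H_2: rank ker ∂_2 − rank ∂_3 = (12 − 12) − 0 = 0, and there is no ∂_3, so H_2 ≅ 0.

As a check, the Euler characteristic is 7 − 18 + 12 = 1, which agrees with 1 − 0 + 0 = 1.
(K is a triangulation of the real projective plane RP^2.)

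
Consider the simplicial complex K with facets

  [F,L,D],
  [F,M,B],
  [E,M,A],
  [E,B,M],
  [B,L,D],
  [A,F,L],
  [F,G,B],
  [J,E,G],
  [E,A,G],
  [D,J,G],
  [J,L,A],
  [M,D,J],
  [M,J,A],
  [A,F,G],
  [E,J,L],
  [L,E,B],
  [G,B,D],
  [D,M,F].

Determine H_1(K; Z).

K has 9 vertices, 27 edges, 18 triangles.
rank ∂_1 = 8, rank ∂_2 = 18 ⇒ b_1 = 27 − 8 − 18 = 1; ∂_2 has invariant factor(s) [2] giving torsion. So H_1 = Z ⊕ Z/2Z.

H_1 ≅ Z ⊕ Z/2Z.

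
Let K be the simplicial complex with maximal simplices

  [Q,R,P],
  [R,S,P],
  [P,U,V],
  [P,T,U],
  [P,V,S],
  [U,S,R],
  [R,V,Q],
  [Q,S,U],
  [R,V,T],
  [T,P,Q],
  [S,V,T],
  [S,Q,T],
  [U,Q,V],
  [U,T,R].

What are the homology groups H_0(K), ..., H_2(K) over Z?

Order the vertices as P < Q < R < S < T < U < V. Listing each simplex with vertices in this order, K has dimension 2 with simplices:

  0-simplices (7): P, Q, R, S, T, U, V
  1-simplices (21): PQ, PR, PS, PT, PU, PV, QR, QS, QT, QU, QV, RS, RT, RU, RV, ST, SU, SV, TU, TV, UV
  2-simplices (14): PQR, PQT, PRS, PSV, PTU, PUV, QRV, QST, QSU, QUV, RSU, RTU, RTV, STV

Hence C_0 ≅ Z^7, C_1 ≅ Z^21, C_2 ≅ Z^14.

The boundary map ∂_1: C_1 → C_0 is given by ∂[p,q] = [q] − [p]. For instance
  ∂QV = V − Q.
The resulting 7×21 matrix has rank 6, and its Smith normal form has invariant factors (1,1,1,1,1,1).

∂_2: C_2 → C_1 sends each 2-simplex [p,q,r] to [q,r] − [p,r] + [p,q]. For instance
  ∂PQR = QR − PR + PQ,
  ∂RTV = TV − RV + RT.
This gives a 21×14 integer matrix of rank 13; reducing to Smith normal form yields diagonal entries (1,1,1,1,1,1,1,1,1,1,1,1,1).

From H_k ≅ ker(∂_k) / im(∂_{k+1}) we obtain:

  H_0: rank C_0 − rank ∂_1 = 7 − 6 = 1, and the invariant factors of ∂_1 are all 1, so H_0 ≅ Z.
  H_1: rank ker ∂_1 − rank ∂_2 = (21 − 6) − 13 = 2, and the invariant factors of ∂_2 are all 1, so H_1 ≅ Z^2.
  H_2: rank ker ∂_2 − rank ∂_3 = (14 − 13) − 0 = 1, and there is no ∂_3, so H_2 ≅ Z.

H_0 = Z,  H_1 = Z^2,  H_2 = Z.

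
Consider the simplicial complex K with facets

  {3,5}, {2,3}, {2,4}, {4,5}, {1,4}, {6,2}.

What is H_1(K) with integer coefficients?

Take the total order 1 < 2 < 3 < 4 < 5 < 6 on the vertex set. Then K (dimension 1) consists of the simplices:

  0-simplices (6): [1], [2], [3], [4], [5], [6]
  1-simplices (6): [1,4], [2,3], [2,4], [2,6], [3,5], [4,5]

giving chain groups C_0 ≅ Z^6, C_1 ≅ Z^6.

Boundary ∂_1: C_1 → C_0 is given by ∂[p,q] = [q] − [p]. For instance
  ∂[3,5] = [5] − [3].
The 6×6 boundary matrix has rank 5 and Smith normal form diag(1,1,1,1,1).

Reading off H_k = ker ∂_k / im ∂_{k+1}:

  H_1: rank ker ∂_1 − rank ∂_2 = (6 − 5) − 0 = 1, and there is no ∂_2, so H_1 ≅ Z.

H_1 = Z.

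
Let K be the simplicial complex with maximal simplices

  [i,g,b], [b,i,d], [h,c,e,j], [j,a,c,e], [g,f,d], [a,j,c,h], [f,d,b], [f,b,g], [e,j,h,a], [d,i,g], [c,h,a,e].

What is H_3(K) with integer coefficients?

K has 10 vertices, 19 edges, 16 triangles, 5 3-simplices.
rank ∂_3 = 4, rank ∂_4 = 0 ⇒ b_3 = 5 − 4 − 0 = 1. So H_3 = Z.

H_3 ≅ Z.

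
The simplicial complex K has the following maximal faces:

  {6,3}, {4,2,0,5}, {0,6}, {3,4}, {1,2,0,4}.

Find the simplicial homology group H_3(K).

H_3 = 0.

We work with the vertex ordering 0 < 1 < 2 < 3 < 4 < 5 < 6. The simplices of K, each written with vertices in increasing order, are:

  0-simplices (7): [0], [1], [2], [3], [4], [5], [6]
  1-simplices (12): [0,1], [0,2], [0,4], [0,5], [0,6], [1,2], [1,4], [2,4], [2,5], [3,4], [3,6], [4,5]
  2-simplices (7): [0,1,2], [0,1,4], [0,2,4], [0,2,5], [0,4,5], [1,2,4], [2,4,5]
  3-simplices (2): [0,1,2,4], [0,2,4,5]

giving chain groups C_0 ≅ Z^7, C_1 ≅ Z^12, C_2 ≅ Z^7, C_3 ≅ Z^2.

∂_1: C_1 → C_0 is given by ∂[p,q] = [q] − [p].
The 7×12 boundary matrix has rank 6 and Smith normal form diag(1,1,1,1,1,1).

∂_2: C_2 → C_1 acts by ∂[p,q,r] = [q,r] − [p,r] + [p,q]. For instance
  ∂[0,1,4] = [1,4] − [0,4] + [0,1],
  ∂[0,2,5] = [2,5] − [0,5] + [0,2].
As a 12×7 matrix over Z this has rank 5, with invariant factors (1,1,1,1,1).

The boundary map ∂_3: C_3 → C_2 sends each 3-simplex σ to the alternating sum Σ_i (−1)^i (σ with its i-th vertex removed). For instance
  ∂[0,2,4,5] = [2,4,5] − [0,4,5] + [0,2,5] − [0,2,4],
  ∂[0,1,2,4] = [1,2,4] − [0,2,4] + [0,1,4] − [0,1,2].
The 7×2 boundary matrix has rank 2 and Smith normal form diag(1,1).

Computing H_k = (kernel of ∂_k) / (image of ∂_{k+1}):

  H_3: rank ker ∂_3 − rank ∂_4 = (2 − 2) − 0 = 0, and there is no ∂_4, so H_3 ≅ 0.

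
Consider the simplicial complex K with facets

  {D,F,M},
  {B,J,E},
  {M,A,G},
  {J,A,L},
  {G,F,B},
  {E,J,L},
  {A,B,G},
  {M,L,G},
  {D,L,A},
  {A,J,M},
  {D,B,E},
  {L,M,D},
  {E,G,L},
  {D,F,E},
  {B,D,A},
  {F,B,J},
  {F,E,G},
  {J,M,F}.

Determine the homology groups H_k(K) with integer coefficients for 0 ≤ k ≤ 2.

We work with the vertex ordering A < B < D < E < F < G < J < L < M. The simplices of K, each written with vertices in increasing order, are:

  0-simplices (9): A, B, D, E, F, G, J, L, M
  1-simplices (27): AB, AD, AG, AJ, AL, AM, BD, BE, BF, BG, BJ, DE, DF, DL, DM, EF, EG, EJ, EL, FG, FJ, FM, GL, GM, JL, JM, LM
  2-simplices (18): ABD, ABG, ADL, AGM, AJL, AJM, BDE, BEJ, BFG, BFJ, DEF, DFM, DLM, EFG, EGL, EJL, FJM, GLM

Hence C_0 ≅ Z^9, C_1 ≅ Z^27, C_2 ≅ Z^18.

Boundary ∂_1: C_1 → C_0 sends each edge [p,q] (with p < q) to q − p.
As a 9×27 matrix over Z this has rank 8, with invariant factors (1,1,1,1,1,1,1,1).

The boundary map ∂_2: C_2 → C_1 sends each 2-simplex [p,q,r] to [q,r] − [p,r] + [p,q]. For instance
  ∂BEJ = EJ − BJ + BE,
  ∂BFG = FG − BG + BF.
The resulting 27×18 matrix has rank 18, and its Smith normal form has invariant factors (1,1,1,1,1,1,1,1,1,1,1,1,1,1,1,1,1,2).

Now H_k = ker ∂_k / im ∂_{k+1}, so:

  H_0: rank C_0 − rank ∂_1 = 9 − 8 = 1, and the invariant factors of ∂_1 are all 1, so H_0 = Z.
  H_1: rank ker ∂_1 − rank ∂_2 = (27 − 8) − 18 = 1, and ∂_2 has invariant factor 2 > 1, so H_1 = Z ⊕ Z/2.
  H_2: rank ker ∂_2 − rank ∂_3 = (18 − 18) − 0 = 0, and there is no ∂_3, so H_2 = 0.

As a check, the Euler characteristic is 9 − 27 + 18 = 0, which agrees with 1 − 1 + 0 = 0.
(K is a triangulation of the Klein bottle.)

H_0 = Z,  H_1 = Z ⊕ Z/2,  H_2 = 0.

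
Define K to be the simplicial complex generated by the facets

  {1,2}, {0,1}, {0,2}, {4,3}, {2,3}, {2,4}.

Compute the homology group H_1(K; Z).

H_1 = Z^2.

Take the total order 0 < 1 < 2 < 3 < 4 on the vertex set. Then K (dimension 1) consists of the simplices:

  0-simplices (5): [0], [1], [2], [3], [4]
  1-simplices (6): [0,1], [0,2], [1,2], [2,3], [2,4], [3,4]

so the chain groups are C_0 ≅ Z^5, C_1 ≅ Z^6.

The boundary map ∂_1: C_1 → C_0 sends each edge [p,q] (with p < q) to q − p.
The 5×6 boundary matrix has rank 4 and Smith normal form diag(1,1,1,1).

Reading off H_k = ker ∂_k / im ∂_{k+1}:

  H_1: rank ker ∂_1 − rank ∂_2 = (6 − 4) − 0 = 2, and there is no ∂_2, so H_1 ≅ Z^2.

(K is a triangulation of a wedge of 2 circles.)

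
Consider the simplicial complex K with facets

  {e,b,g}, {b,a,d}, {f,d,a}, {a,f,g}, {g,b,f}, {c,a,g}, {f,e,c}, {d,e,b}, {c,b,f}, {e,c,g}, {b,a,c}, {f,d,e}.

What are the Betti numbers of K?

Order the vertices as a < b < c < d < e < f < g. Listing each simplex with vertices in this order, K has dimension 2 with simplices:

  0-simplices (7): a, b, c, d, e, f, g
  1-simplices (18): ab, ac, ad, af, ag, bc, bd, be, bf, bg, ce, cf, cg, de, df, ef, eg, fg
  2-simplices (12): abc, abd, acg, adf, afg, bcf, bde, beg, bfg, cef, ceg, def

Hence C_0 ≅ Z^7, C_1 ≅ Z^18, C_2 ≅ Z^12.

The boundary map ∂_1: C_1 → C_0 maps an edge to its endpoints' difference, ∂[p,q] = q − p.
The resulting 7×18 matrix has rank 6, and its Smith normal form has invariant factors (1,1,1,1,1,1).

Boundary ∂_2: C_2 → C_1 maps a triangle to the signed sum of its edges. For instance
  ∂bde = de − be + bd,
  ∂bcf = cf − bf + bc.
The resulting 18×12 matrix has rank 12, and its Smith normal form has invariant factors (1,1,1,1,1,1,1,1,1,1,1,2).

From H_k ≅ ker(∂_k) / im(∂_{k+1}) we obtain:

  H_0: rank C_0 − rank ∂_1 = 7 − 6 = 1, and the invariant factors of ∂_1 are all 1, so H_0 = Z.
  H_1: rank ker ∂_1 − rank ∂_2 = (18 − 6) − 12 = 0, and ∂_2 has invariant factor 2 > 1, so H_1 = Z/2.
  H_2: rank ker ∂_2 − rank ∂_3 = (12 − 12) − 0 = 0, and there is no ∂_3, so H_2 = 0.

Hence the Betti numbers are b_0 = 1, b_1 = 0, b_2 = 0.

b_0 = 1, b_1 = 0, b_2 = 0.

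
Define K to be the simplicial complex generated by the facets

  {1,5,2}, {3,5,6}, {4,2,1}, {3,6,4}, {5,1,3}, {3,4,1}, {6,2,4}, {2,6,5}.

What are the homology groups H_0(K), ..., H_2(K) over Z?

H_0 = Z,  H_1 = 0,  H_2 = Z.

Order the vertices as 1 < 2 < 3 < 4 < 5 < 6. Listing each simplex with vertices in this order, K has dimension 2 with simplices:

  0-simplices (6): [1], [2], [3], [4], [5], [6]
  1-simplices (12): [1,2], [1,3], [1,4], [1,5], [2,4], [2,5], [2,6], [3,4], [3,5], [3,6], [4,6], [5,6]
  2-simplices (8): [1,2,4], [1,2,5], [1,3,4], [1,3,5], [2,4,6], [2,5,6], [3,4,6], [3,5,6]

giving chain groups C_0 ≅ Z^6, C_1 ≅ Z^12, C_2 ≅ Z^8.

The boundary map ∂_1: C_1 → C_0 maps an edge to its endpoints' difference, ∂[p,q] = q − p. For instance
  ∂[2,4] = [4] − [2].
The 6×12 boundary matrix has rank 5 and Smith normal form diag(1,1,1,1,1).

∂_2: C_2 → C_1 sends each 2-simplex [p,q,r] to [q,r] − [p,r] + [p,q]. For instance
  ∂[1,3,5] = [3,5] − [1,5] + [1,3],
  ∂[1,2,5] = [2,5] − [1,5] + [1,2].
The 12×8 boundary matrix has rank 7 and Smith normal form diag(1,1,1,1,1,1,1).

Reading off H_k = ker ∂_k / im ∂_{k+1}:

  H_0: rank C_0 − rank ∂_1 = 6 − 5 = 1, and the invariant factors of ∂_1 are all 1, so H_0 ≅ Z.
  H_1: rank ker ∂_1 − rank ∂_2 = (12 − 5) − 7 = 0, and the invariant factors of ∂_2 are all 1, so H_1 ≅ 0.
  H_2: rank ker ∂_2 − rank ∂_3 = (8 − 7) − 0 = 1, and there is no ∂_3, so H_2 ≅ Z.

As a check, the Euler characteristic is 6 − 12 + 8 = 2, which agrees with 1 − 0 + 1 = 2.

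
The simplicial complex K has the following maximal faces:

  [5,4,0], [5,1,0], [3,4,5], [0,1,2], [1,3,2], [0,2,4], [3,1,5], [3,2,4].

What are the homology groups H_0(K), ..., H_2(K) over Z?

H_0 = Z,  H_1 = 0,  H_2 = Z.

K has 6 vertices, 12 edges, 8 triangles.
rank ∂_0 = 0, rank ∂_1 = 5 ⇒ b_0 = 6 − 0 − 5 = 1; all invariant factors of ∂_1 are 1 so no torsion. So H_0 ≅ Z.
rank ∂_1 = 5, rank ∂_2 = 7 ⇒ b_1 = 12 − 5 − 7 = 0; all invariant factors of ∂_2 are 1 so no torsion. So H_1 ≅ 0.
rank ∂_2 = 7, rank ∂_3 = 0 ⇒ b_2 = 8 − 7 − 0 = 1. So H_2 ≅ Z.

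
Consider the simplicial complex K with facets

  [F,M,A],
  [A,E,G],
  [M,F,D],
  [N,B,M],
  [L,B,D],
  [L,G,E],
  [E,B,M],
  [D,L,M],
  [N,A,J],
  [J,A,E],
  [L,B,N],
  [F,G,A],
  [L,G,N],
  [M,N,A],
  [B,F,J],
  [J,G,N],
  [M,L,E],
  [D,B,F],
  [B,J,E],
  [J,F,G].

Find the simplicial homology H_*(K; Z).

We work with the vertex ordering A < B < D < E < F < G < J < L < M < N. The simplices of K, each written with vertices in increasing order, are:

  0-simplices (10): A, B, D, E, F, G, J, L, M, N
  1-simplices (30): AE, AF, AG, AJ, AM, AN, BD, BE, BF, BJ, BL, BM, BN, DF, DL, DM, EG, EJ, EL, EM, FG, FJ, FM, GJ, GL, GN, JN, LM, LN, MN
  2-simplices (20): AEG, AEJ, AFG, AFM, AJN, AMN, BDF, BDL, BEJ, BEM, BFJ, BLN, BMN, DFM, DLM, EGL, ELM, FGJ, GJN, GLN

Hence C_0 ≅ Z^10, C_1 ≅ Z^30, C_2 ≅ Z^20.

The boundary map ∂_1: C_1 → C_0 sends each edge [p,q] (with p < q) to q − p.
As a 10×30 matrix over Z this has rank 9, with invariant factors (1,1,1,1,1,1,1,1,1).

∂_2: C_2 → C_1 maps a triangle to the signed sum of its edges. For instance
  ∂AJN = JN − AN + AJ,
  ∂ELM = LM − EM + EL.
The 30×20 boundary matrix has rank 20 and Smith normal form diag(1,1,1,1,1,1,1,1,1,1,1,1,1,1,1,1,1,1,1,2).

Reading off H_k = ker ∂_k / im ∂_{k+1}:

  H_0: rank C_0 − rank ∂_1 = 10 − 9 = 1, and the invariant factors of ∂_1 are all 1, so H_0 ≅ Z.
  H_1: rank ker ∂_1 − rank ∂_2 = (30 − 9) − 20 = 1, and ∂_2 has invariant factor 2 > 1, so H_1 ≅ Z ⊕ Z/2Z.
  H_2: rank ker ∂_2 − rank ∂_3 = (20 − 20) − 0 = 0, and there is no ∂_3, so H_2 ≅ 0.

As a check, the Euler characteristic is 10 − 30 + 20 = 0, which agrees with 1 − 1 + 0 = 0.
(K is a triangulation of the Klein bottle.)

H_0 = Z,  H_1 = Z ⊕ Z/2Z,  H_2 = 0.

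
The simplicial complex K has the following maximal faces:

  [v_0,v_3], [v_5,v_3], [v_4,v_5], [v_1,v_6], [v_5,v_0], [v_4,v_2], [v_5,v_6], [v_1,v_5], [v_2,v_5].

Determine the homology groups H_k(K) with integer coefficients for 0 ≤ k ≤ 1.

Take the total order v_0 < v_1 < v_2 < v_3 < v_4 < v_5 < v_6 on the vertex set. Then K (dimension 1) consists of the simplices:

  0-simplices (7): [v_0], [v_1], [v_2], [v_3], [v_4], [v_5], [v_6]
  1-simplices (9): [v_0,v_3], [v_0,v_5], [v_1,v_5], [v_1,v_6], [v_2,v_4], [v_2,v_5], [v_3,v_5], [v_4,v_5], [v_5,v_6]

so the chain groups are C_0 ≅ Z^7, C_1 ≅ Z^9.

The boundary map ∂_1: C_1 → C_0 is given by ∂[p,q] = [q] − [p]. For instance
  ∂[v_1,v_5] = [v_5] − [v_1].
The resulting 7×9 matrix has rank 6, and its Smith normal form has invariant factors (1,1,1,1,1,1).

Reading off H_k = ker ∂_k / im ∂_{k+1}:

  H_0: rank C_0 − rank ∂_1 = 7 − 6 = 1, and the invariant factors of ∂_1 are all 1, so H_0 ≅ Z.
  H_1: rank ker ∂_1 − rank ∂_2 = (9 − 6) − 0 = 3, and there is no ∂_2, so H_1 ≅ Z^3.

As a check, the Euler characteristic is 7 − 9 = -2, which agrees with 1 − 3 = -2.

H_0 = Z,  H_1 = Z^3.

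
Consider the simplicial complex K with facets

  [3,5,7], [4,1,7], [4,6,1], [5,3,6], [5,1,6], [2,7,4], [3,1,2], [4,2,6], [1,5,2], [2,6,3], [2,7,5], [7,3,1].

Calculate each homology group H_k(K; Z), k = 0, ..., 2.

Take the total order 1 < 2 < 3 < 4 < 5 < 6 < 7 on the vertex set. Then K (dimension 2) consists of the simplices:

  0-simplices (7): [1], [2], [3], [4], [5], [6], [7]
  1-simplices (18): [1,2], [1,3], [1,4], [1,5], [1,6], [1,7], [2,3], [2,4], [2,5], [2,6], [2,7], [3,5], [3,6], [3,7], [4,6], [4,7], [5,6], [5,7]
  2-simplices (12): [1,2,3], [1,2,5], [1,3,7], [1,4,6], [1,4,7], [1,5,6], [2,3,6], [2,4,6], [2,4,7], [2,5,7], [3,5,6], [3,5,7]

giving chain groups C_0 ≅ Z^7, C_1 ≅ Z^18, C_2 ≅ Z^12.

∂_1: C_1 → C_0 sends each edge [p,q] (with p < q) to q − p. For instance
  ∂[4,6] = [6] − [4].
This gives a 7×18 integer matrix of rank 6; reducing to Smith normal form yields diagonal entries (1,1,1,1,1,1).

The boundary map ∂_2: C_2 → C_1 maps a triangle to the signed sum of its edges. For instance
  ∂[1,4,6] = [4,6] − [1,6] + [1,4],
  ∂[1,2,3] = [2,3] − [1,3] + [1,2].
The resulting 18×12 matrix has rank 12, and its Smith normal form has invariant factors (1,1,1,1,1,1,1,1,1,1,1,2).

Reading off H_k = ker ∂_k / im ∂_{k+1}:

  H_0: rank C_0 − rank ∂_1 = 7 − 6 = 1, and the invariant factors of ∂_1 are all 1, so H_0 = Z.
  H_1: rank ker ∂_1 − rank ∂_2 = (18 − 6) − 12 = 0, and ∂_2 has invariant factor 2 > 1, so H_1 = Z/2.
  H_2: rank ker ∂_2 − rank ∂_3 = (12 − 12) − 0 = 0, and there is no ∂_3, so H_2 = 0.

As a check, the Euler characteristic is 7 − 18 + 12 = 1, which agrees with 1 − 0 + 0 = 1.

H_0 ≅ Z,  H_1 ≅ Z/2,  H_2 = 0.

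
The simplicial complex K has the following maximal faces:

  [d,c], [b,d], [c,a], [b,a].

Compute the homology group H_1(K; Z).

H_1 ≅ Z.

Order the vertices as a < b < c < d. Listing each simplex with vertices in this order, K has dimension 1 with simplices:

  0-simplices (4): a, b, c, d
  1-simplices (4): ab, ac, bd, cd

Hence C_0 ≅ Z^4, C_1 ≅ Z^4.

The boundary map ∂_1: C_1 → C_0 is given by ∂[p,q] = [q] − [p]. For instance
  ∂ab = b − a.
This gives a 4×4 integer matrix of rank 3; reducing to Smith normal form yields diagonal entries (1,1,1).

From H_k ≅ ker(∂_k) / im(∂_{k+1}) we obtain:

  H_1: rank ker ∂_1 − rank ∂_2 = (4 − 3) − 0 = 1, and there is no ∂_2, so H_1 = Z.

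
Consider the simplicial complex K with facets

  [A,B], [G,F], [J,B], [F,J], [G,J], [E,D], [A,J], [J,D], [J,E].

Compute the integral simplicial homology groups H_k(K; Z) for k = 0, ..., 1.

K has 7 vertices, 9 edges.
rank ∂_0 = 0, rank ∂_1 = 6 ⇒ b_0 = 7 − 0 − 6 = 1; all invariant factors of ∂_1 are 1 so no torsion. So H_0 ≅ Z.
rank ∂_1 = 6, rank ∂_2 = 0 ⇒ b_1 = 9 − 6 − 0 = 3. So H_1 ≅ Z^3.

H_0 = Z,  H_1 = Z^3.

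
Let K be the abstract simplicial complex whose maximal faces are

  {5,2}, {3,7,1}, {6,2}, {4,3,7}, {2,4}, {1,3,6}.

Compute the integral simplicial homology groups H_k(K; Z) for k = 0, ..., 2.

H_0 ≅ Z,  H_1 ≅ Z,  H_2 = 0.

We work with the vertex ordering 1 < 2 < 3 < 4 < 5 < 6 < 7. The simplices of K, each written with vertices in increasing order, are:

  0-simplices (7): [1], [2], [3], [4], [5], [6], [7]
  1-simplices (10): [1,3], [1,6], [1,7], [2,4], [2,5], [2,6], [3,4], [3,6], [3,7], [4,7]
  2-simplices (3): [1,3,6], [1,3,7], [3,4,7]

so the chain groups are C_0 ≅ Z^7, C_1 ≅ Z^10, C_2 ≅ Z^3.

∂_1: C_1 → C_0 is given by ∂[p,q] = [q] − [p].
The 7×10 boundary matrix has rank 6 and Smith normal form diag(1,1,1,1,1,1).

Boundary ∂_2: C_2 → C_1 acts by ∂[p,q,r] = [q,r] − [p,r] + [p,q]. For instance
  ∂[1,3,7] = [3,7] − [1,7] + [1,3],
  ∂[3,4,7] = [4,7] − [3,7] + [3,4].
The resulting 10×3 matrix has rank 3, and its Smith normal form has invariant factors (1,1,1).

Reading off H_k = ker ∂_k / im ∂_{k+1}:

  H_0: rank C_0 − rank ∂_1 = 7 − 6 = 1, and the invariant factors of ∂_1 are all 1, so H_0 ≅ Z.
  H_1: rank ker ∂_1 − rank ∂_2 = (10 − 6) − 3 = 1, and the invariant factors of ∂_2 are all 1, so H_1 ≅ Z.
  H_2: rank ker ∂_2 − rank ∂_3 = (3 − 3) − 0 = 0, and there is no ∂_3, so H_2 ≅ 0.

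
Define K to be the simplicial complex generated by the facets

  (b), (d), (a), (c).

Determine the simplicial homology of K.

H_0 ≅ Z^4.

Take the total order a < b < c < d on the vertex set. Then K (dimension 0) consists of the simplices:

  0-simplices (4): a, b, c, d

giving chain groups C_0 ≅ Z^4.

From H_k ≅ ker(∂_k) / im(∂_{k+1}) we obtain:

  H_0: rank C_0 − rank ∂_1 = 4 − 0 = 4, and there is no ∂_1, so H_0 = Z^4.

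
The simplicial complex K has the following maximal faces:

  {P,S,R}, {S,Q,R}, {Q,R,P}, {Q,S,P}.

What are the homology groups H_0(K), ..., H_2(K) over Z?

H_0 = Z,  H_1 = 0,  H_2 = Z.

Order the vertices as P < Q < R < S. Listing each simplex with vertices in this order, K has dimension 2 with simplices:

  0-simplices (4): P, Q, R, S
  1-simplices (6): PQ, PR, PS, QR, QS, RS
  2-simplices (4): PQR, PQS, PRS, QRS

giving chain groups C_0 ≅ Z^4, C_1 ≅ Z^6, C_2 ≅ Z^4.

The boundary map ∂_1: C_1 → C_0 sends each edge [p,q] (with p < q) to q − p. For instance
  ∂PQ = Q − P.
The resulting 4×6 matrix has rank 3, and its Smith normal form has invariant factors (1,1,1).

Boundary ∂_2: C_2 → C_1 sends each 2-simplex [p,q,r] to [q,r] − [p,r] + [p,q]. For instance
  ∂PRS = RS − PS + PR,
  ∂QRS = RS − QS + QR.
The resulting 6×4 matrix has rank 3, and its Smith normal form has invariant factors (1,1,1).

Now H_k = ker ∂_k / im ∂_{k+1}, so:

  H_0: rank C_0 − rank ∂_1 = 4 − 3 = 1, and the invariant factors of ∂_1 are all 1, so H_0 ≅ Z.
  H_1: rank ker ∂_1 − rank ∂_2 = (6 − 3) − 3 = 0, and the invariant factors of ∂_2 are all 1, so H_1 ≅ 0.
  H_2: rank ker ∂_2 − rank ∂_3 = (4 − 3) − 0 = 1, and there is no ∂_3, so H_2 ≅ Z.

(K is a triangulation of the 2-sphere S^2.)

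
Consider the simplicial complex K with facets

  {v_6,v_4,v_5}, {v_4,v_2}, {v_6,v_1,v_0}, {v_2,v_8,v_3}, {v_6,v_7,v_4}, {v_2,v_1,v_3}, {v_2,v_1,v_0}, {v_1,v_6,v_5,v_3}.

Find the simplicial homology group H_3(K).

H_3 ≅ 0.

We work with the vertex ordering v_0 < v_1 < v_2 < v_3 < v_4 < v_5 < v_6 < v_7 < v_8. The simplices of K, each written with vertices in increasing order, are:

  0-simplices (9): [v_0], [v_1], [v_2], [v_3], [v_4], [v_5], [v_6], [v_7], [v_8]
  1-simplices (18): (18 of them)
  2-simplices (10): [v_0,v_1,v_2], [v_0,v_1,v_6], [v_1,v_2,v_3], [v_1,v_3,v_5], [v_1,v_3,v_6], [v_1,v_5,v_6], [v_2,v_3,v_8], [v_3,v_5,v_6], [v_4,v_5,v_6], [v_4,v_6,v_7]
  3-simplices (1): [v_1,v_3,v_5,v_6]

so the chain groups are C_0 ≅ Z^9, C_1 ≅ Z^18, C_2 ≅ Z^10, C_3 ≅ Z^1.

∂_1: C_1 → C_0 maps an edge to its endpoints' difference, ∂[p,q] = q − p.
The 9×18 boundary matrix has rank 8 and Smith normal form diag(1,1,1,1,1,1,1,1).

The boundary map ∂_2: C_2 → C_1 maps a triangle to the signed sum of its edges. For instance
  ∂[v_2,v_3,v_8] = [v_3,v_8] − [v_2,v_8] + [v_2,v_3],
  ∂[v_4,v_6,v_7] = [v_6,v_7] − [v_4,v_7] + [v_4,v_6].
The 18×10 boundary matrix has rank 9 and Smith normal form diag(1,1,1,1,1,1,1,1,1).

∂_3: C_3 → C_2 sends each 3-simplex σ to the alternating sum Σ_i (−1)^i (σ with its i-th vertex removed). For instance
  ∂[v_1,v_3,v_5,v_6] = [v_3,v_5,v_6] − [v_1,v_5,v_6] + [v_1,v_3,v_6] − [v_1,v_3,v_5].
The 10×1 boundary matrix has rank 1 and Smith normal form diag(1).

Reading off H_k = ker ∂_k / im ∂_{k+1}:

  H_3: rank ker ∂_3 − rank ∂_4 = (1 − 1) − 0 = 0, and there is no ∂_4, so H_3 ≅ 0.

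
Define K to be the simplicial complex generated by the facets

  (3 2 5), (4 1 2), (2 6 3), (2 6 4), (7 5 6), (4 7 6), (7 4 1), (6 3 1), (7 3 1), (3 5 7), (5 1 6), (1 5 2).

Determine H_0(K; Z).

H_0 = Z.

Order the vertices as 1 < 2 < 3 < 4 < 5 < 6 < 7. Listing each simplex with vertices in this order, K has dimension 2 with simplices:

  0-simplices (7): [1], [2], [3], [4], [5], [6], [7]
  1-simplices (18): [1,2], [1,3], [1,4], [1,5], [1,6], [1,7], [2,3], [2,4], [2,5], [2,6], [3,5], [3,6], [3,7], [4,6], [4,7], [5,6], [5,7], [6,7]
  2-simplices (12): [1,2,4], [1,2,5], [1,3,6], [1,3,7], [1,4,7], [1,5,6], [2,3,5], [2,3,6], [2,4,6], [3,5,7], [4,6,7], [5,6,7]

so the chain groups are C_0 ≅ Z^7, C_1 ≅ Z^18, C_2 ≅ Z^12.

Boundary ∂_1: C_1 → C_0 sends each edge [p,q] (with p < q) to q − p.
The 7×18 boundary matrix has rank 6 and Smith normal form diag(1,1,1,1,1,1).

∂_2: C_2 → C_1 sends each 2-simplex [p,q,r] to [q,r] − [p,r] + [p,q]. For instance
  ∂[2,3,6] = [3,6] − [2,6] + [2,3],
  ∂[1,3,6] = [3,6] − [1,6] + [1,3].
The resulting 18×12 matrix has rank 12, and its Smith normal form has invariant factors (1,1,1,1,1,1,1,1,1,1,1,2).

From H_k ≅ ker(∂_k) / im(∂_{k+1}) we obtain:

  H_0: rank C_0 − rank ∂_1 = 7 − 6 = 1, and the invariant factors of ∂_1 are all 1, so H_0 ≅ Z.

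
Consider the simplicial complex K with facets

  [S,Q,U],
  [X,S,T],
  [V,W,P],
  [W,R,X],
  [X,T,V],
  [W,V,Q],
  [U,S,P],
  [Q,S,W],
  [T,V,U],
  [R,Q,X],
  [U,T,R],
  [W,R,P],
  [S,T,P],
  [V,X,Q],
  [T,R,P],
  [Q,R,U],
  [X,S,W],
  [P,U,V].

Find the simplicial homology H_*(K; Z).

Take the total order P < Q < R < S < T < U < V < W < X on the vertex set. Then K (dimension 2) consists of the simplices:

  0-simplices (9): P, Q, R, S, T, U, V, W, X
  1-simplices (27): PR, PS, PT, PU, PV, PW, QR, QS, QU, QV, QW, QX, RT, RU, RW, RX, ST, SU, SW, SX, TU, TV, TX, UV, VW, VX, WX
  2-simplices (18): PRT, PRW, PST, PSU, PUV, PVW, QRU, QRX, QSU, QSW, QVW, QVX, RTU, RWX, STX, SWX, TUV, TVX

Hence C_0 ≅ Z^9, C_1 ≅ Z^27, C_2 ≅ Z^18.

∂_1: C_1 → C_0 maps an edge to its endpoints' difference, ∂[p,q] = q − p.
This gives a 9×27 integer matrix of rank 8; reducing to Smith normal form yields diagonal entries (1,1,1,1,1,1,1,1).

∂_2: C_2 → C_1 maps a triangle to the signed sum of its edges. For instance
  ∂QVX = VX − QX + QV,
  ∂RTU = TU − RU + RT.
The resulting 27×18 matrix has rank 18, and its Smith normal form has invariant factors (1,1,1,1,1,1,1,1,1,1,1,1,1,1,1,1,1,2).

Computing H_k = (kernel of ∂_k) / (image of ∂_{k+1}):

  H_0: rank C_0 − rank ∂_1 = 9 − 8 = 1, and the invariant factors of ∂_1 are all 1, so H_0 = Z.
  H_1: rank ker ∂_1 − rank ∂_2 = (27 − 8) − 18 = 1, and ∂_2 has invariant factor 2 > 1, so H_1 = Z × Z/2.
  H_2: rank ker ∂_2 − rank ∂_3 = (18 − 18) − 0 = 0, and there is no ∂_3, so H_2 = 0.

(K is a triangulation of the Klein bottle.)

H_0 = Z,  H_1 = Z × Z/2,  H_2 = 0.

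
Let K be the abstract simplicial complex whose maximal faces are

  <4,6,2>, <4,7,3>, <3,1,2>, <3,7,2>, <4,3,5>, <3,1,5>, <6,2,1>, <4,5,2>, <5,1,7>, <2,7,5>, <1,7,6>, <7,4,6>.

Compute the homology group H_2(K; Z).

Take the total order 1 < 2 < 3 < 4 < 5 < 6 < 7 on the vertex set. Then K (dimension 2) consists of the simplices:

  0-simplices (7): [1], [2], [3], [4], [5], [6], [7]
  1-simplices (18): [1,2], [1,3], [1,5], [1,6], [1,7], [2,3], [2,4], [2,5], [2,6], [2,7], [3,4], [3,5], [3,7], [4,5], [4,6], [4,7], [5,7], [6,7]
  2-simplices (12): [1,2,3], [1,2,6], [1,3,5], [1,5,7], [1,6,7], [2,3,7], [2,4,5], [2,4,6], [2,5,7], [3,4,5], [3,4,7], [4,6,7]

so the chain groups are C_0 ≅ Z^7, C_1 ≅ Z^18, C_2 ≅ Z^12.

∂_1: C_1 → C_0 maps an edge to its endpoints' difference, ∂[p,q] = q − p.
The 7×18 boundary matrix has rank 6 and Smith normal form diag(1,1,1,1,1,1).

∂_2: C_2 → C_1 sends each 2-simplex [p,q,r] to [q,r] − [p,r] + [p,q]. For instance
  ∂[3,4,7] = [4,7] − [3,7] + [3,4],
  ∂[1,3,5] = [3,5] − [1,5] + [1,3].
The 18×12 boundary matrix has rank 12 and Smith normal form diag(1,1,1,1,1,1,1,1,1,1,1,2).

Now H_k = ker ∂_k / im ∂_{k+1}, so:

  H_2: rank ker ∂_2 − rank ∂_3 = (12 − 12) − 0 = 0, and there is no ∂_3, so H_2 = 0.

H_2 = 0.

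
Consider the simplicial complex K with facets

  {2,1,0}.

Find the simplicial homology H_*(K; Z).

Take the total order 0 < 1 < 2 on the vertex set. Then K (dimension 2) consists of the simplices:

  0-simplices (3): [0], [1], [2]
  1-simplices (3): [0,1], [0,2], [1,2]
  2-simplices (1): [0,1,2]

giving chain groups C_0 ≅ Z^3, C_1 ≅ Z^3, C_2 ≅ Z^1.

Boundary ∂_1: C_1 → C_0 is given by ∂[p,q] = [q] − [p].
As a 3×3 matrix over Z this has rank 2, with invariant factors (1,1).

The boundary map ∂_2: C_2 → C_1 sends each 2-simplex [p,q,r] to [q,r] − [p,r] + [p,q]. For instance
  ∂[0,1,2] = [1,2] − [0,2] + [0,1].
As a 3×1 matrix over Z this has rank 1, with invariant factors (1).

Reading off H_k = ker ∂_k / im ∂_{k+1}:

  H_0: rank C_0 − rank ∂_1 = 3 − 2 = 1, and the invariant factors of ∂_1 are all 1, so H_0 ≅ Z.
  H_1: rank ker ∂_1 − rank ∂_2 = (3 − 2) − 1 = 0, and the invariant factors of ∂_2 are all 1, so H_1 ≅ 0.
  H_2: rank ker ∂_2 − rank ∂_3 = (1 − 1) − 0 = 0, and there is no ∂_3, so H_2 ≅ 0.

(K is a triangulation of the 2-simplex.)

H_0 ≅ Z,  H_1 = 0,  H_2 = 0.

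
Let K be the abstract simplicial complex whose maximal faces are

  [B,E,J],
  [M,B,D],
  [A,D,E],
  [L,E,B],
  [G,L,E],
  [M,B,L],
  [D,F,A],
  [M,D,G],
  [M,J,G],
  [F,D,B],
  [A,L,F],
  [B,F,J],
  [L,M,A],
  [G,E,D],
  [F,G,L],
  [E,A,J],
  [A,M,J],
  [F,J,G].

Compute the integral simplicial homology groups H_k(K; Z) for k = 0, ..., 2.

Order the vertices as A < B < D < E < F < G < J < L < M. Listing each simplex with vertices in this order, K has dimension 2 with simplices:

  0-simplices (9): A, B, D, E, F, G, J, L, M
  1-simplices (27): AD, AE, AF, AJ, AL, AM, BD, BE, BF, BJ, BL, BM, DE, DF, DG, DM, EG, EJ, EL, FG, FJ, FL, GJ, GL, GM, JM, LM
  2-simplices (18): ADE, ADF, AEJ, AFL, AJM, ALM, BDF, BDM, BEJ, BEL, BFJ, BLM, DEG, DGM, EGL, FGJ, FGL, GJM

so the chain groups are C_0 ≅ Z^9, C_1 ≅ Z^27, C_2 ≅ Z^18.

Boundary ∂_1: C_1 → C_0 sends each edge [p,q] (with p < q) to q − p. For instance
  ∂BJ = J − B.
The 9×27 boundary matrix has rank 8 and Smith normal form diag(1,1,1,1,1,1,1,1).

Boundary ∂_2: C_2 → C_1 sends each 2-simplex [p,q,r] to [q,r] − [p,r] + [p,q]. For instance
  ∂BDF = DF − BF + BD,
  ∂BLM = LM − BM + BL.
This gives a 27×18 integer matrix of rank 17; reducing to Smith normal form yields diagonal entries (1,1,1,1,1,1,1,1,1,1,1,1,1,1,1,1,1).

Now H_k = ker ∂_k / im ∂_{k+1}, so:

  H_0: rank C_0 − rank ∂_1 = 9 − 8 = 1, and the invariant factors of ∂_1 are all 1, so H_0 ≅ Z.
  H_1: rank ker ∂_1 − rank ∂_2 = (27 − 8) − 17 = 2, and the invariant factors of ∂_2 are all 1, so H_1 ≅ Z^2.
  H_2: rank ker ∂_2 − rank ∂_3 = (18 − 17) − 0 = 1, and there is no ∂_3, so H_2 ≅ Z.

(K is a triangulation of the torus T^2.)

H_0 = Z,  H_1 = Z^2,  H_2 = Z.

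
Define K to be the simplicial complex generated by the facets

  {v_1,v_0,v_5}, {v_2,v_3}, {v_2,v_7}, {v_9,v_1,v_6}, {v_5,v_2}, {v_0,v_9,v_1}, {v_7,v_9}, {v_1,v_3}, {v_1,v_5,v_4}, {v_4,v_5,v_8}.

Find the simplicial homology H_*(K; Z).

H_0 ≅ Z,  H_1 ≅ Z^2,  H_2 = 0.

K has 10 vertices, 16 edges, 5 triangles.
rank ∂_0 = 0, rank ∂_1 = 9 ⇒ b_0 = 10 − 0 − 9 = 1; all invariant factors of ∂_1 are 1 so no torsion. So H_0 = Z.
rank ∂_1 = 9, rank ∂_2 = 5 ⇒ b_1 = 16 − 9 − 5 = 2; all invariant factors of ∂_2 are 1 so no torsion. So H_1 = Z^2.
rank ∂_2 = 5, rank ∂_3 = 0 ⇒ b_2 = 5 − 5 − 0 = 0. So H_2 = 0.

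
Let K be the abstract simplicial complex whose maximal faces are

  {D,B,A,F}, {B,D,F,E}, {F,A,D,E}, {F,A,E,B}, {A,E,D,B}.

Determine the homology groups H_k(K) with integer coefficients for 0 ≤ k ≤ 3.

Fix the vertex order A < B < D < E < F and write every simplex with vertices in increasing order. Then dim K = 3 and the simplices of K are:

  0-simplices (5): A, B, D, E, F
  1-simplices (10): AB, AD, AE, AF, BD, BE, BF, DE, DF, EF
  2-simplices (10): ABD, ABE, ABF, ADE, ADF, AEF, BDE, BDF, BEF, DEF
  3-simplices (5): ABDE, ABDF, ABEF, ADEF, BDEF

Hence C_0 ≅ Z^5, C_1 ≅ Z^10, C_2 ≅ Z^10, C_3 ≅ Z^5.

The boundary map ∂_1: C_1 → C_0 maps an edge to its endpoints' difference, ∂[p,q] = q − p.
The resulting 5×10 matrix has rank 4, and its Smith normal form has invariant factors (1,1,1,1).

Boundary ∂_2: C_2 → C_1 maps a triangle to the signed sum of its edges. For instance
  ∂BEF = EF − BF + BE,
  ∂BDF = DF − BF + BD.
This gives a 10×10 integer matrix of rank 6; reducing to Smith normal form yields diagonal entries (1,1,1,1,1,1).

The boundary map ∂_3: C_3 → C_2 sends each 3-simplex σ to the alternating sum Σ_i (−1)^i (σ with its i-th vertex removed). For instance
  ∂ABEF = BEF − AEF + ABF − ABE,
  ∂ADEF = DEF − AEF + ADF − ADE.
This gives a 10×5 integer matrix of rank 4; reducing to Smith normal form yields diagonal entries (1,1,1,1).

Now H_k = ker ∂_k / im ∂_{k+1}, so:

  H_0: rank C_0 − rank ∂_1 = 5 − 4 = 1, and the invariant factors of ∂_1 are all 1, so H_0 ≅ Z.
  H_1: rank ker ∂_1 − rank ∂_2 = (10 − 4) − 6 = 0, and the invariant factors of ∂_2 are all 1, so H_1 ≅ 0.
  H_2: rank ker ∂_2 − rank ∂_3 = (10 − 6) − 4 = 0, and the invariant factors of ∂_3 are all 1, so H_2 ≅ 0.
  H_3: rank ker ∂_3 − rank ∂_4 = (5 − 4) − 0 = 1, and there is no ∂_4, so H_3 ≅ Z.

As a check, the Euler characteristic is 5 − 10 + 10 − 5 = 0, which agrees with 1 − 0 + 0 − 1 = 0.
(K is a triangulation of the 3-sphere S^3.)

H_0 = Z,  H_1 = 0,  H_2 = 0,  H_3 = Z.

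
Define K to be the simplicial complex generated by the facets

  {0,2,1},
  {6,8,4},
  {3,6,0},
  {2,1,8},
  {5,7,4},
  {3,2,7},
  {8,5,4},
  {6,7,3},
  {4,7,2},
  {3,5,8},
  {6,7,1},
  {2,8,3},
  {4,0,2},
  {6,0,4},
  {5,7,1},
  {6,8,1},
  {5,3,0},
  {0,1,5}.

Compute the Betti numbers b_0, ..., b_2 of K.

Fix the vertex order 0 < 1 < 2 < 3 < 4 < 5 < 6 < 7 < 8 and write every simplex with vertices in increasing order. Then dim K = 2 and the simplices of K are:

  0-simplices (9): [0], [1], [2], [3], [4], [5], [6], [7], [8]
  1-simplices (27): (27 of them)
  2-simplices (18): [0,1,2], [0,1,5], [0,2,4], [0,3,5], [0,3,6], [0,4,6], [1,2,8], [1,5,7], [1,6,7], [1,6,8], [2,3,7], [2,3,8], [2,4,7], [3,5,8], [3,6,7], [4,5,7], [4,5,8], [4,6,8]

giving chain groups C_0 ≅ Z^9, C_1 ≅ Z^27, C_2 ≅ Z^18.

The boundary map ∂_1: C_1 → C_0 is given by ∂[p,q] = [q] − [p].
The 9×27 boundary matrix has rank 8 and Smith normal form diag(1,1,1,1,1,1,1,1).

The boundary map ∂_2: C_2 → C_1 acts by ∂[p,q,r] = [q,r] − [p,r] + [p,q]. For instance
  ∂[1,6,8] = [6,8] − [1,8] + [1,6],
  ∂[2,3,7] = [3,7] − [2,7] + [2,3].
As a 27×18 matrix over Z this has rank 17, with invariant factors (1,1,1,1,1,1,1,1,1,1,1,1,1,1,1,1,1).

Reading off H_k = ker ∂_k / im ∂_{k+1}:

  H_0: rank C_0 − rank ∂_1 = 9 − 8 = 1, and the invariant factors of ∂_1 are all 1, so H_0 = Z.
  H_1: rank ker ∂_1 − rank ∂_2 = (27 − 8) − 17 = 2, and the invariant factors of ∂_2 are all 1, so H_1 = Z^2.
  H_2: rank ker ∂_2 − rank ∂_3 = (18 − 17) − 0 = 1, and there is no ∂_3, so H_2 = Z.

Hence the Betti numbers are b_0 = 1, b_1 = 2, b_2 = 1.

b_0 = 1, b_1 = 2, b_2 = 1.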